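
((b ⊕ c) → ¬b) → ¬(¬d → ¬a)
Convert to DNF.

(b ∧ ¬c) ∨ (¬d ∧ a)

((b ⊕ c) → ¬b) → ¬(¬d → ¬a)
≡ ¬((b ⊕ c) → ¬b) ∨ ¬(¬d → ¬a)
≡ ¬(¬(b ⊕ c) ∨ ¬b) ∨ ¬(¬d → ¬a)
≡ ¬(¬((b ∧ ¬c) ∨ (¬b ∧ c)) ∨ ¬b) ∨ ¬(¬d → ¬a)
≡ ¬(¬((b ∧ ¬c) ∨ (¬b ∧ c)) ∨ ¬b) ∨ ¬(¬¬d ∨ ¬a)
≡ (¬¬((b ∧ ¬c) ∨ (¬b ∧ c)) ∧ ¬¬b) ∨ ¬(¬¬d ∨ ¬a)
≡ (((b ∧ ¬c) ∨ (¬b ∧ c)) ∧ ¬¬b) ∨ ¬(¬¬d ∨ ¬a)
≡ (((b ∧ ¬c) ∨ (¬b ∧ c)) ∧ b) ∨ ¬(¬¬d ∨ ¬a)
≡ (((b ∧ ¬c) ∨ (¬b ∧ c)) ∧ b) ∨ (¬¬¬d ∧ ¬¬a)
≡ (((b ∧ ¬c) ∨ (¬b ∧ c)) ∧ b) ∨ (¬d ∧ ¬¬a)
≡ (((b ∧ ¬c) ∨ (¬b ∧ c)) ∧ b) ∨ (¬d ∧ a)
≡ (b ∧ ¬c ∧ b) ∨ (¬b ∧ c ∧ b) ∨ (¬d ∧ a)
≡ (b ∧ ¬c) ∨ (¬d ∧ a)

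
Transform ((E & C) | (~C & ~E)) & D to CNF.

((E & C) | (~C & ~E)) & D
≡ (E | ~C) & (E | ~E) & (C | ~C) & (C | ~E) & D   [distribute | over &]
≡ (E | ~C) & (C | ~E) & D   [simplify]

(E | ~C) & (C | ~E) & D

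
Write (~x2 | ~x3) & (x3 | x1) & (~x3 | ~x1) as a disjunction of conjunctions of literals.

(~x2 | ~x3) & (x3 | x1) & (~x3 | ~x1)
= (~x2 & x3 & ~x3) | (~x2 & x3 & ~x1) | (~x2 & x1 & ~x3) | (~x2 & x1 & ~x1) | (~x3 & x3 & ~x3) | (~x3 & x3 & ~x1) | (~x3 & x1 & ~x3) | (~x3 & x1 & ~x1)   (distribute & over |)
= (~x2 & x3 & ~x1) | (~x3 & x1)   (simplify)

(~x2 & x3 & ~x1) | (~x3 & x1)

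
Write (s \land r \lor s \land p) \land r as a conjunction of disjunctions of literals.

s \land r

(s \land r \lor s \land p) \land r
= (s \lor s) \land (s \lor p) \land (r \lor s) \land (r \lor p) \land r   (distribute \lor over \land)
= s \land r   (simplify)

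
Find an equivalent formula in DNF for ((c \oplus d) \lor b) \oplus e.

((c \oplus d) \lor b) \oplus e
= ((c \oplus d) \lor b) \land \lnot e \lor \lnot ((c \oplus d) \lor b) \land e   [expand \oplus]
= (c \land \lnot d \lor \lnot c \land d \lor b) \land \lnot e \lor \lnot ((c \oplus d) \lor b) \land e   [expand \oplus]
= (c \land \lnot d \lor \lnot c \land d \lor b) \land \lnot e \lor \lnot (c \land \lnot d \lor \lnot c \land d \lor b) \land e   [expand \oplus]
= (c \land \lnot d \lor \lnot c \land d \lor b) \land \lnot e \lor \lnot (c \land \lnot d) \land \lnot (\lnot c \land d) \land \lnot b \land e   [De Morgan]
= (c \land \lnot d \lor \lnot c \land d \lor b) \land \lnot e \lor (\lnot c \lor \lnot \lnot d) \land \lnot (\lnot c \land d) \land \lnot b \land e   [De Morgan]
= (c \land \lnot d \lor \lnot c \land d \lor b) \land \lnot e \lor (\lnot c \lor d) \land \lnot (\lnot c \land d) \land \lnot b \land e   [double negation]
= (c \land \lnot d \lor \lnot c \land d \lor b) \land \lnot e \lor (\lnot c \lor d) \land (\lnot \lnot c \lor \lnot d) \land \lnot b \land e   [De Morgan]
= (c \land \lnot d \lor \lnot c \land d \lor b) \land \lnot e \lor (\lnot c \lor d) \land (c \lor \lnot d) \land \lnot b \land e   [double negation]
= c \land \lnot d \land \lnot e \lor \lnot c \land d \land \lnot e \lor b \land \lnot e \lor \lnot c \land c \land \lnot b \land e \lor \lnot c \land \lnot d \land \lnot b \land e \lor d \land c \land \lnot b \land e \lor d \land \lnot d \land \lnot b \land e   [distribute \land over \lor]
= c \land \lnot d \land \lnot e \lor \lnot c \land d \land \lnot e \lor b \land \lnot e \lor \lnot c \land \lnot d \land \lnot b \land e \lor d \land c \land \lnot b \land e   [simplify]

c \land \lnot d \land \lnot e \lor \lnot c \land d \land \lnot e \lor b \land \lnot e \lor \lnot c \land \lnot d \land \lnot b \land e \lor d \land c \land \lnot b \land e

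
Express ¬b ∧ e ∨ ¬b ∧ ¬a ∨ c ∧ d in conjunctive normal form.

¬b ∧ e ∨ ¬b ∧ ¬a ∨ c ∧ d
⇔ (¬b ∨ ¬b ∨ c) ∧ (¬b ∨ ¬b ∨ d) ∧ (¬b ∨ ¬a ∨ c) ∧ (¬b ∨ ¬a ∨ d) ∧ (e ∨ ¬b ∨ c) ∧ (e ∨ ¬b ∨ d) ∧ (e ∨ ¬a ∨ c) ∧ (e ∨ ¬a ∨ d)   [distribute ∨ over ∧]
⇔ (¬b ∨ c) ∧ (¬b ∨ d) ∧ (e ∨ ¬a ∨ c) ∧ (e ∨ ¬a ∨ d)   [simplify]

(¬b ∨ c) ∧ (¬b ∨ d) ∧ (e ∨ ¬a ∨ c) ∧ (e ∨ ¬a ∨ d)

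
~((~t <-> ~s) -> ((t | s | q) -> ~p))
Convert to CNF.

(t | ~s) & (s | ~t) & (t | s | q) & p

~((~t <-> ~s) -> ((t | s | q) -> ~p))
≡ ~(~(~t <-> ~s) | ((t | s | q) -> ~p))   (eliminate ->)
≡ ~(~((~t -> ~s) & (~s -> ~t)) | ((t | s | q) -> ~p))   (eliminate <->)
≡ ~(~((~~t | ~s) & (~s -> ~t)) | ((t | s | q) -> ~p))   (eliminate ->)
≡ ~(~((~~t | ~s) & (~~s | ~t)) | ((t | s | q) -> ~p))   (eliminate ->)
≡ ~(~((~~t | ~s) & (~~s | ~t)) | ~(t | s | q) | ~p)   (eliminate ->)
≡ ~~((~~t | ~s) & (~~s | ~t)) & ~~(t | s | q) & ~~p   (De Morgan)
≡ (~~t | ~s) & (~~s | ~t) & ~~(t | s | q) & ~~p   (double negation)
≡ (t | ~s) & (~~s | ~t) & ~~(t | s | q) & ~~p   (double negation)
≡ (t | ~s) & (s | ~t) & ~~(t | s | q) & ~~p   (double negation)
≡ (t | ~s) & (s | ~t) & (t | s | q) & ~~p   (double negation)
≡ (t | ~s) & (s | ~t) & (t | s | q) & p   (double negation)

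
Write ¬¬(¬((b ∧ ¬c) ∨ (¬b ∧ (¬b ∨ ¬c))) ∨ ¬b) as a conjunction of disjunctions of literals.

¬¬(¬((b ∧ ¬c) ∨ (¬b ∧ (¬b ∨ ¬c))) ∨ ¬b)
≡ ¬((b ∧ ¬c) ∨ (¬b ∧ (¬b ∨ ¬c))) ∨ ¬b   [double negation]
≡ (¬(b ∧ ¬c) ∧ ¬(¬b ∧ (¬b ∨ ¬c))) ∨ ¬b   [De Morgan]
≡ ((¬b ∨ ¬¬c) ∧ ¬(¬b ∧ (¬b ∨ ¬c))) ∨ ¬b   [De Morgan]
≡ ((¬b ∨ c) ∧ ¬(¬b ∧ (¬b ∨ ¬c))) ∨ ¬b   [double negation]
≡ ((¬b ∨ c) ∧ (¬¬b ∨ ¬(¬b ∨ ¬c))) ∨ ¬b   [De Morgan]
≡ ((¬b ∨ c) ∧ (b ∨ ¬(¬b ∨ ¬c))) ∨ ¬b   [double negation]
≡ ((¬b ∨ c) ∧ (b ∨ (¬¬b ∧ ¬¬c))) ∨ ¬b   [De Morgan]
≡ ((¬b ∨ c) ∧ (b ∨ (b ∧ ¬¬c))) ∨ ¬b   [double negation]
≡ ((¬b ∨ c) ∧ (b ∨ (b ∧ c))) ∨ ¬b   [double negation]
≡ (¬b ∨ c ∨ ¬b) ∧ (b ∨ b ∨ ¬b) ∧ (b ∨ c ∨ ¬b)   [distribute ∨ over ∧]
≡ ¬b ∨ c   [simplify]

¬b ∨ c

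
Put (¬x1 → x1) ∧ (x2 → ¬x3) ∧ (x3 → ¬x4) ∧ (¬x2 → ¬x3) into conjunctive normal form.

(¬x1 → x1) ∧ (x2 → ¬x3) ∧ (x3 → ¬x4) ∧ (¬x2 → ¬x3)
⇔ (¬¬x1 ∨ x1) ∧ (x2 → ¬x3) ∧ (x3 → ¬x4) ∧ (¬x2 → ¬x3)
⇔ (¬¬x1 ∨ x1) ∧ (¬x2 ∨ ¬x3) ∧ (x3 → ¬x4) ∧ (¬x2 → ¬x3)
⇔ (¬¬x1 ∨ x1) ∧ (¬x2 ∨ ¬x3) ∧ (¬x3 ∨ ¬x4) ∧ (¬x2 → ¬x3)
⇔ (¬¬x1 ∨ x1) ∧ (¬x2 ∨ ¬x3) ∧ (¬x3 ∨ ¬x4) ∧ (¬¬x2 ∨ ¬x3)
⇔ (x1 ∨ x1) ∧ (¬x2 ∨ ¬x3) ∧ (¬x3 ∨ ¬x4) ∧ (¬¬x2 ∨ ¬x3)
⇔ (x1 ∨ x1) ∧ (¬x2 ∨ ¬x3) ∧ (¬x3 ∨ ¬x4) ∧ (x2 ∨ ¬x3)
⇔ x1 ∧ (¬x2 ∨ ¬x3) ∧ (¬x3 ∨ ¬x4) ∧ (x2 ∨ ¬x3)

x1 ∧ (¬x2 ∨ ¬x3) ∧ (¬x3 ∨ ¬x4) ∧ (x2 ∨ ¬x3)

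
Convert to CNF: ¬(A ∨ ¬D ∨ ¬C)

¬(A ∨ ¬D ∨ ¬C)
≡ ¬A ∧ ¬¬D ∧ ¬¬C   [De Morgan]
≡ ¬A ∧ D ∧ ¬¬C   [double negation]
≡ ¬A ∧ D ∧ C   [double negation]

¬A ∧ D ∧ C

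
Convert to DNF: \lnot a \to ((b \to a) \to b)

\lnot a \to ((b \to a) \to b)
= \lnot \lnot a \lor ((b \to a) \to b)   [eliminate \to]
= \lnot \lnot a \lor \lnot (b \to a) \lor b   [eliminate \to]
= \lnot \lnot a \lor \lnot (\lnot b \lor a) \lor b   [eliminate \to]
= a \lor \lnot (\lnot b \lor a) \lor b   [double negation]
= a \lor (\lnot \lnot b \land \lnot a) \lor b   [De Morgan]
= a \lor (b \land \lnot a) \lor b   [double negation]
= a \lor b   [simplify]

a \lor b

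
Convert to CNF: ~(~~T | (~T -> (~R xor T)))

~(~~T | (~T -> (~R xor T)))
≡ ~(~~T | ~~T | (~R xor T))   [eliminate ->]
≡ ~(~~T | ~~T | ((~R | T) & ~(~R & T)))   [expand xor]
≡ ~~~T & ~~~T & ~((~R | T) & ~(~R & T))   [De Morgan]
≡ ~T & ~~~T & ~((~R | T) & ~(~R & T))   [double negation]
≡ ~T & ~T & ~((~R | T) & ~(~R & T))   [double negation]
≡ ~T & ~T & (~(~R | T) | ~~(~R & T))   [De Morgan]
≡ ~T & ~T & ((~~R & ~T) | ~~(~R & T))   [De Morgan]
≡ ~T & ~T & ((R & ~T) | ~~(~R & T))   [double negation]
≡ ~T & ~T & ((R & ~T) | (~R & T))   [double negation]
≡ ~T & ~T & (R | ~R) & (R | T) & (~T | ~R) & (~T | T)   [distribute | over &]
≡ ~T & (R | T)   [simplify]

~T & (R | T)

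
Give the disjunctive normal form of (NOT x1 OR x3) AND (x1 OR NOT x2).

(NOT x1 OR x3) AND (x1 OR NOT x2)
≡ (NOT x1 AND x1) OR (NOT x1 AND NOT x2) OR (x3 AND x1) OR (x3 AND NOT x2)   — distribute AND over OR
≡ (NOT x1 AND NOT x2) OR (x3 AND x1) OR (x3 AND NOT x2)   — simplify

(NOT x1 AND NOT x2) OR (x3 AND x1) OR (x3 AND NOT x2)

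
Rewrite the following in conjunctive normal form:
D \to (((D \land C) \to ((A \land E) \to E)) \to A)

D \to (((D \land C) \to ((A \land E) \to E)) \to A)
⇔ \lnot D \lor (((D \land C) \to ((A \land E) \to E)) \to A)
⇔ \lnot D \lor \lnot ((D \land C) \to ((A \land E) \to E)) \lor A
⇔ \lnot D \lor \lnot (\lnot (D \land C) \lor ((A \land E) \to E)) \lor A
⇔ \lnot D \lor \lnot (\lnot (D \land C) \lor \lnot (A \land E) \lor E) \lor A
⇔ \lnot D \lor (\lnot \lnot (D \land C) \land \lnot \lnot (A \land E) \land \lnot E) \lor A
⇔ \lnot D \lor (D \land C \land \lnot \lnot (A \land E) \land \lnot E) \lor A
⇔ \lnot D \lor (D \land C \land A \land E \land \lnot E) \lor A
⇔ (\lnot D \lor D \lor A) \land (\lnot D \lor C \lor A) \land (\lnot D \lor A \lor A) \land (\lnot D \lor E \lor A) \land (\lnot D \lor \lnot E \lor A)
⇔ \lnot D \lor A

\lnot D \lor A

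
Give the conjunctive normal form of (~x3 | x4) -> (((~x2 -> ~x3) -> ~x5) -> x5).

(x3 | x5) & (~x4 | x5)

(~x3 | x4) -> (((~x2 -> ~x3) -> ~x5) -> x5)
≡ ~(~x3 | x4) | (((~x2 -> ~x3) -> ~x5) -> x5)
≡ ~(~x3 | x4) | ~((~x2 -> ~x3) -> ~x5) | x5
≡ ~(~x3 | x4) | ~(~(~x2 -> ~x3) | ~x5) | x5
≡ ~(~x3 | x4) | ~(~(~~x2 | ~x3) | ~x5) | x5
≡ (~~x3 & ~x4) | ~(~(~~x2 | ~x3) | ~x5) | x5
≡ (x3 & ~x4) | ~(~(~~x2 | ~x3) | ~x5) | x5
≡ (x3 & ~x4) | (~~(~~x2 | ~x3) & ~~x5) | x5
≡ (x3 & ~x4) | ((~~x2 | ~x3) & ~~x5) | x5
≡ (x3 & ~x4) | ((x2 | ~x3) & ~~x5) | x5
≡ (x3 & ~x4) | ((x2 | ~x3) & x5) | x5
≡ (x3 | x2 | ~x3 | x5) & (x3 | x5 | x5) & (~x4 | x2 | ~x3 | x5) & (~x4 | x5 | x5)
≡ (x3 | x5) & (~x4 | x5)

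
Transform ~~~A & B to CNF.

~~~A & B
= ~A & B   — double negation

~A & B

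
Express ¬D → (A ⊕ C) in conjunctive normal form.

(D ∨ A ∨ C) ∧ (D ∨ ¬A ∨ ¬C)

¬D → (A ⊕ C)
= ¬¬D ∨ (A ⊕ C)   — eliminate →
= ¬¬D ∨ ((A ∨ C) ∧ ¬(A ∧ C))   — expand ⊕
= D ∨ ((A ∨ C) ∧ ¬(A ∧ C))   — double negation
= D ∨ ((A ∨ C) ∧ (¬A ∨ ¬C))   — De Morgan
= (D ∨ A ∨ C) ∧ (D ∨ ¬A ∨ ¬C)   — distribute ∨ over ∧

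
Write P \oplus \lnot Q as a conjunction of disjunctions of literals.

P \oplus \lnot Q
≡ (P \lor \lnot Q) \land \lnot (P \land \lnot Q)   — expand \oplus
≡ (P \lor \lnot Q) \land (\lnot P \lor \lnot \lnot Q)   — De Morgan
≡ (P \lor \lnot Q) \land (\lnot P \lor Q)   — double negation

(P \lor \lnot Q) \land (\lnot P \lor Q)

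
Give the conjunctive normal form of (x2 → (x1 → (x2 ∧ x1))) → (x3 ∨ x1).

x1 ∨ x3

(x2 → (x1 → (x2 ∧ x1))) → (x3 ∨ x1)
= ¬(x2 → (x1 → (x2 ∧ x1))) ∨ x3 ∨ x1   [eliminate →]
= ¬(¬x2 ∨ (x1 → (x2 ∧ x1))) ∨ x3 ∨ x1   [eliminate →]
= ¬(¬x2 ∨ ¬x1 ∨ (x2 ∧ x1)) ∨ x3 ∨ x1   [eliminate →]
= (¬¬x2 ∧ ¬¬x1 ∧ ¬(x2 ∧ x1)) ∨ x3 ∨ x1   [De Morgan]
= (x2 ∧ ¬¬x1 ∧ ¬(x2 ∧ x1)) ∨ x3 ∨ x1   [double negation]
= (x2 ∧ x1 ∧ ¬(x2 ∧ x1)) ∨ x3 ∨ x1   [double negation]
= (x2 ∧ x1 ∧ (¬x2 ∨ ¬x1)) ∨ x3 ∨ x1   [De Morgan]
= (x2 ∨ x3 ∨ x1) ∧ (x1 ∨ x3 ∨ x1) ∧ (¬x2 ∨ ¬x1 ∨ x3 ∨ x1)   [distribute ∨ over ∧]
= x1 ∨ x3   [simplify]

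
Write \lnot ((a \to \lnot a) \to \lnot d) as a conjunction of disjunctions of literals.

\lnot ((a \to \lnot a) \to \lnot d)
⇔ \lnot (\lnot (a \to \lnot a) \lor \lnot d)   [eliminate \to]
⇔ \lnot (\lnot (\lnot a \lor \lnot a) \lor \lnot d)   [eliminate \to]
⇔ \lnot \lnot (\lnot a \lor \lnot a) \land \lnot \lnot d   [De Morgan]
⇔ (\lnot a \lor \lnot a) \land \lnot \lnot d   [double negation]
⇔ (\lnot a \lor \lnot a) \land d   [double negation]
⇔ \lnot a \land d   [simplify]

\lnot a \land d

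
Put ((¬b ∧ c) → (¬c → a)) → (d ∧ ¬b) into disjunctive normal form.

((¬b ∧ c) → (¬c → a)) → (d ∧ ¬b)
≡ ¬((¬b ∧ c) → (¬c → a)) ∨ (d ∧ ¬b)   [eliminate →]
≡ ¬(¬(¬b ∧ c) ∨ (¬c → a)) ∨ (d ∧ ¬b)   [eliminate →]
≡ ¬(¬(¬b ∧ c) ∨ ¬¬c ∨ a) ∨ (d ∧ ¬b)   [eliminate →]
≡ (¬¬(¬b ∧ c) ∧ ¬¬¬c ∧ ¬a) ∨ (d ∧ ¬b)   [De Morgan]
≡ (¬b ∧ c ∧ ¬¬¬c ∧ ¬a) ∨ (d ∧ ¬b)   [double negation]
≡ (¬b ∧ c ∧ ¬c ∧ ¬a) ∨ (d ∧ ¬b)   [double negation]
≡ d ∧ ¬b   [simplify]

d ∧ ¬b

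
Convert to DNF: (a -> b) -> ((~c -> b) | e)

(a & ~b) | c | b | e

(a -> b) -> ((~c -> b) | e)
= ~(a -> b) | (~c -> b) | e   (eliminate ->)
= ~(~a | b) | (~c -> b) | e   (eliminate ->)
= ~(~a | b) | ~~c | b | e   (eliminate ->)
= (~~a & ~b) | ~~c | b | e   (De Morgan)
= (a & ~b) | ~~c | b | e   (double negation)
= (a & ~b) | c | b | e   (double negation)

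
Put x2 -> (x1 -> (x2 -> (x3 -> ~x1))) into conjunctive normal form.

~x2 | ~x1 | ~x3

x2 -> (x1 -> (x2 -> (x3 -> ~x1)))
⇔ ~x2 | (x1 -> (x2 -> (x3 -> ~x1)))   [eliminate ->]
⇔ ~x2 | ~x1 | (x2 -> (x3 -> ~x1))   [eliminate ->]
⇔ ~x2 | ~x1 | ~x2 | (x3 -> ~x1)   [eliminate ->]
⇔ ~x2 | ~x1 | ~x2 | ~x3 | ~x1   [eliminate ->]
⇔ ~x2 | ~x1 | ~x3   [simplify]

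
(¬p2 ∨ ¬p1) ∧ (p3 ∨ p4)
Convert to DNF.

(¬p2 ∨ ¬p1) ∧ (p3 ∨ p4)
⇔ ¬p2 ∧ p3 ∨ ¬p2 ∧ p4 ∨ ¬p1 ∧ p3 ∨ ¬p1 ∧ p4   — distribute ∧ over ∨

¬p2 ∧ p3 ∨ ¬p2 ∧ p4 ∨ ¬p1 ∧ p3 ∨ ¬p1 ∧ p4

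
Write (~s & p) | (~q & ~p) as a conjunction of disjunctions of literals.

(~s & p) | (~q & ~p)
⇔ (~s | ~q) & (~s | ~p) & (p | ~q) & (p | ~p)   [distribute | over &]
⇔ (~s | ~q) & (~s | ~p) & (p | ~q)   [simplify]

(~s | ~q) & (~s | ~p) & (p | ~q)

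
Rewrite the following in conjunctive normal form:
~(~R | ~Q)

R & Q

~(~R | ~Q)
≡ ~~R & ~~Q   (De Morgan)
≡ R & ~~Q   (double negation)
≡ R & Q   (double negation)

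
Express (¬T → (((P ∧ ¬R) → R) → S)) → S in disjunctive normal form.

(¬T ∧ ¬P ∧ ¬S) ∨ (¬T ∧ R ∧ ¬S) ∨ S

(¬T → (((P ∧ ¬R) → R) → S)) → S
⇔ ¬(¬T → (((P ∧ ¬R) → R) → S)) ∨ S   — eliminate →
⇔ ¬(¬¬T ∨ (((P ∧ ¬R) → R) → S)) ∨ S   — eliminate →
⇔ ¬(¬¬T ∨ ¬((P ∧ ¬R) → R) ∨ S) ∨ S   — eliminate →
⇔ ¬(¬¬T ∨ ¬(¬(P ∧ ¬R) ∨ R) ∨ S) ∨ S   — eliminate →
⇔ (¬¬¬T ∧ ¬¬(¬(P ∧ ¬R) ∨ R) ∧ ¬S) ∨ S   — De Morgan
⇔ (¬T ∧ ¬¬(¬(P ∧ ¬R) ∨ R) ∧ ¬S) ∨ S   — double negation
⇔ (¬T ∧ (¬(P ∧ ¬R) ∨ R) ∧ ¬S) ∨ S   — double negation
⇔ (¬T ∧ (¬P ∨ ¬¬R ∨ R) ∧ ¬S) ∨ S   — De Morgan
⇔ (¬T ∧ (¬P ∨ R ∨ R) ∧ ¬S) ∨ S   — double negation
⇔ (¬T ∧ ¬P ∧ ¬S) ∨ (¬T ∧ R ∧ ¬S) ∨ (¬T ∧ R ∧ ¬S) ∨ S   — distribute ∧ over ∨
⇔ (¬T ∧ ¬P ∧ ¬S) ∨ (¬T ∧ R ∧ ¬S) ∨ S   — simplify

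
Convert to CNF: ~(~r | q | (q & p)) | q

~(~r | q | (q & p)) | q
≡ (~~r & ~q & ~(q & p)) | q   [De Morgan]
≡ (r & ~q & ~(q & p)) | q   [double negation]
≡ (r & ~q & (~q | ~p)) | q   [De Morgan]
≡ (r | q) & (~q | q) & (~q | ~p | q)   [distribute | over &]
≡ r | q   [simplify]

r | q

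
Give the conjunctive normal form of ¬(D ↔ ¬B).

(D ∨ ¬B) ∧ (B ∨ ¬D)

¬(D ↔ ¬B)
≡ ¬((D → ¬B) ∧ (¬B → D))   [eliminate ↔]
≡ ¬((¬D ∨ ¬B) ∧ (¬B → D))   [eliminate →]
≡ ¬((¬D ∨ ¬B) ∧ (¬¬B ∨ D))   [eliminate →]
≡ ¬(¬D ∨ ¬B) ∨ ¬(¬¬B ∨ D)   [De Morgan]
≡ (¬¬D ∧ ¬¬B) ∨ ¬(¬¬B ∨ D)   [De Morgan]
≡ (D ∧ ¬¬B) ∨ ¬(¬¬B ∨ D)   [double negation]
≡ (D ∧ B) ∨ ¬(¬¬B ∨ D)   [double negation]
≡ (D ∧ B) ∨ (¬¬¬B ∧ ¬D)   [De Morgan]
≡ (D ∧ B) ∨ (¬B ∧ ¬D)   [double negation]
≡ (D ∨ ¬B) ∧ (D ∨ ¬D) ∧ (B ∨ ¬B) ∧ (B ∨ ¬D)   [distribute ∨ over ∧]
≡ (D ∨ ¬B) ∧ (B ∨ ¬D)   [simplify]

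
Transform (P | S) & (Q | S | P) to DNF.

P | S

(P | S) & (Q | S | P)
= (P & Q) | (P & S) | (P & P) | (S & Q) | (S & S) | (S & P)   — distribute & over |
= P | S   — simplify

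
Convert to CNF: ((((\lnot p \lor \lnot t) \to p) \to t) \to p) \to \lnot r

((((\lnot p \lor \lnot t) \to p) \to t) \to p) \to \lnot r
⇔ \lnot ((((\lnot p \lor \lnot t) \to p) \to t) \to p) \lor \lnot r   [eliminate \to]
⇔ \lnot (\lnot (((\lnot p \lor \lnot t) \to p) \to t) \lor p) \lor \lnot r   [eliminate \to]
⇔ \lnot (\lnot (\lnot ((\lnot p \lor \lnot t) \to p) \lor t) \lor p) \lor \lnot r   [eliminate \to]
⇔ \lnot (\lnot (\lnot (\lnot (\lnot p \lor \lnot t) \lor p) \lor t) \lor p) \lor \lnot r   [eliminate \to]
⇔ (\lnot \lnot (\lnot (\lnot (\lnot p \lor \lnot t) \lor p) \lor t) \land \lnot p) \lor \lnot r   [De Morgan]
⇔ ((\lnot (\lnot (\lnot p \lor \lnot t) \lor p) \lor t) \land \lnot p) \lor \lnot r   [double negation]
⇔ (((\lnot \lnot (\lnot p \lor \lnot t) \land \lnot p) \lor t) \land \lnot p) \lor \lnot r   [De Morgan]
⇔ ((((\lnot p \lor \lnot t) \land \lnot p) \lor t) \land \lnot p) \lor \lnot r   [double negation]
⇔ (\lnot p \lor \lnot t \lor t \lor \lnot r) \land (\lnot p \lor t \lor \lnot r) \land (\lnot p \lor \lnot r)   [distribute \lor over \land]
⇔ \lnot p \lor \lnot r   [simplify]

\lnot p \lor \lnot r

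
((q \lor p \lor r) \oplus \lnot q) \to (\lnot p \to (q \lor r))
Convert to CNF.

q \lor p \lor r

((q \lor p \lor r) \oplus \lnot q) \to (\lnot p \to (q \lor r))
≡ \lnot ((q \lor p \lor r) \oplus \lnot q) \lor (\lnot p \to (q \lor r))   [eliminate \to]
≡ \lnot ((q \lor p \lor r \lor \lnot q) \land \lnot ((q \lor p \lor r) \land \lnot q)) \lor (\lnot p \to (q \lor r))   [expand \oplus]
≡ \lnot ((q \lor p \lor r \lor \lnot q) \land \lnot ((q \lor p \lor r) \land \lnot q)) \lor \lnot \lnot p \lor q \lor r   [eliminate \to]
≡ \lnot (q \lor p \lor r \lor \lnot q) \lor \lnot \lnot ((q \lor p \lor r) \land \lnot q) \lor \lnot \lnot p \lor q \lor r   [De Morgan]
≡ (\lnot q \land \lnot p \land \lnot r \land \lnot \lnot q) \lor \lnot \lnot ((q \lor p \lor r) \land \lnot q) \lor \lnot \lnot p \lor q \lor r   [De Morgan]
≡ (\lnot q \land \lnot p \land \lnot r \land q) \lor \lnot \lnot ((q \lor p \lor r) \land \lnot q) \lor \lnot \lnot p \lor q \lor r   [double negation]
≡ (\lnot q \land \lnot p \land \lnot r \land q) \lor ((q \lor p \lor r) \land \lnot q) \lor \lnot \lnot p \lor q \lor r   [double negation]
≡ (\lnot q \land \lnot p \land \lnot r \land q) \lor ((q \lor p \lor r) \land \lnot q) \lor p \lor q \lor r   [double negation]
≡ (\lnot q \lor q \lor p \lor r \lor p \lor q \lor r) \land (\lnot q \lor \lnot q \lor p \lor q \lor r) \land (\lnot p \lor q \lor p \lor r \lor p \lor q \lor r) \land (\lnot p \lor \lnot q \lor p \lor q \lor r) \land (\lnot r \lor q \lor p \lor r \lor p \lor q \lor r) \land (\lnot r \lor \lnot q \lor p \lor q \lor r) \land (q \lor q \lor p \lor r \lor p \lor q \lor r) \land (q \lor \lnot q \lor p \lor q \lor r)   [distribute \lor over \land]
≡ q \lor p \lor r   [simplify]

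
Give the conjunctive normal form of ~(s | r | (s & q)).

~s & ~r

~(s | r | (s & q))
⇔ ~s & ~r & ~(s & q)   [De Morgan]
⇔ ~s & ~r & (~s | ~q)   [De Morgan]
⇔ ~s & ~r   [simplify]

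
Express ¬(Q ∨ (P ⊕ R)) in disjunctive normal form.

¬(Q ∨ (P ⊕ R))
⇔ ¬(Q ∨ (P ∧ ¬R) ∨ (¬P ∧ R))   — expand ⊕
⇔ ¬Q ∧ ¬(P ∧ ¬R) ∧ ¬(¬P ∧ R)   — De Morgan
⇔ ¬Q ∧ (¬P ∨ ¬¬R) ∧ ¬(¬P ∧ R)   — De Morgan
⇔ ¬Q ∧ (¬P ∨ R) ∧ ¬(¬P ∧ R)   — double negation
⇔ ¬Q ∧ (¬P ∨ R) ∧ (¬¬P ∨ ¬R)   — De Morgan
⇔ ¬Q ∧ (¬P ∨ R) ∧ (P ∨ ¬R)   — double negation
⇔ (¬Q ∧ ¬P ∧ P) ∨ (¬Q ∧ ¬P ∧ ¬R) ∨ (¬Q ∧ R ∧ P) ∨ (¬Q ∧ R ∧ ¬R)   — distribute ∧ over ∨
⇔ (¬Q ∧ ¬P ∧ ¬R) ∨ (¬Q ∧ R ∧ P)   — simplify

(¬Q ∧ ¬P ∧ ¬R) ∨ (¬Q ∧ R ∧ P)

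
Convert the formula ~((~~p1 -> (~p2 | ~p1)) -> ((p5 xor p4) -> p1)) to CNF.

~((~~p1 -> (~p2 | ~p1)) -> ((p5 xor p4) -> p1))
⇔ ~(~(~~p1 -> (~p2 | ~p1)) | ((p5 xor p4) -> p1))   [eliminate ->]
⇔ ~(~(~~~p1 | ~p2 | ~p1) | ((p5 xor p4) -> p1))   [eliminate ->]
⇔ ~(~(~~~p1 | ~p2 | ~p1) | ~(p5 xor p4) | p1)   [eliminate ->]
⇔ ~(~(~~~p1 | ~p2 | ~p1) | ~((p5 | p4) & ~(p5 & p4)) | p1)   [expand xor]
⇔ ~~(~~~p1 | ~p2 | ~p1) & ~~((p5 | p4) & ~(p5 & p4)) & ~p1   [De Morgan]
⇔ (~~~p1 | ~p2 | ~p1) & ~~((p5 | p4) & ~(p5 & p4)) & ~p1   [double negation]
⇔ (~p1 | ~p2 | ~p1) & ~~((p5 | p4) & ~(p5 & p4)) & ~p1   [double negation]
⇔ (~p1 | ~p2 | ~p1) & (p5 | p4) & ~(p5 & p4) & ~p1   [double negation]
⇔ (~p1 | ~p2 | ~p1) & (p5 | p4) & (~p5 | ~p4) & ~p1   [De Morgan]
⇔ (p5 | p4) & (~p5 | ~p4) & ~p1   [simplify]

(p5 | p4) & (~p5 | ~p4) & ~p1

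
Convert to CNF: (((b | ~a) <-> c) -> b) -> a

(a | c) & (~b | a)

(((b | ~a) <-> c) -> b) -> a
≡ ~(((b | ~a) <-> c) -> b) | a   — eliminate ->
≡ ~(~((b | ~a) <-> c) | b) | a   — eliminate ->
≡ ~(~(((b | ~a) -> c) & (c -> (b | ~a))) | b) | a   — eliminate <->
≡ ~(~((~(b | ~a) | c) & (c -> (b | ~a))) | b) | a   — eliminate ->
≡ ~(~((~(b | ~a) | c) & (~c | b | ~a)) | b) | a   — eliminate ->
≡ (~~((~(b | ~a) | c) & (~c | b | ~a)) & ~b) | a   — De Morgan
≡ ((~(b | ~a) | c) & (~c | b | ~a) & ~b) | a   — double negation
≡ (((~b & ~~a) | c) & (~c | b | ~a) & ~b) | a   — De Morgan
≡ (((~b & a) | c) & (~c | b | ~a) & ~b) | a   — double negation
≡ (~b | c | a) & (a | c | a) & (~c | b | ~a | a) & (~b | a)   — distribute | over &
≡ (a | c) & (~b | a)   — simplify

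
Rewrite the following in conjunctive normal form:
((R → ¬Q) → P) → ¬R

((R → ¬Q) → P) → ¬R
≡ ¬((R → ¬Q) → P) ∨ ¬R   [eliminate →]
≡ ¬(¬(R → ¬Q) ∨ P) ∨ ¬R   [eliminate →]
≡ ¬(¬(¬R ∨ ¬Q) ∨ P) ∨ ¬R   [eliminate →]
≡ (¬¬(¬R ∨ ¬Q) ∧ ¬P) ∨ ¬R   [De Morgan]
≡ ((¬R ∨ ¬Q) ∧ ¬P) ∨ ¬R   [double negation]
≡ (¬R ∨ ¬Q ∨ ¬R) ∧ (¬P ∨ ¬R)   [distribute ∨ over ∧]
≡ (¬R ∨ ¬Q) ∧ (¬P ∨ ¬R)   [simplify]

(¬R ∨ ¬Q) ∧ (¬P ∨ ¬R)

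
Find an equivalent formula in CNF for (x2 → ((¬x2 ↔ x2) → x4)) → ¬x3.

(x2 ∨ ¬x3) ∧ (¬x2 ∨ ¬x3) ∧ (¬x4 ∨ ¬x3)

(x2 → ((¬x2 ↔ x2) → x4)) → ¬x3
⇔ ¬(x2 → ((¬x2 ↔ x2) → x4)) ∨ ¬x3
⇔ ¬(¬x2 ∨ ((¬x2 ↔ x2) → x4)) ∨ ¬x3
⇔ ¬(¬x2 ∨ ¬(¬x2 ↔ x2) ∨ x4) ∨ ¬x3
⇔ ¬(¬x2 ∨ ¬((¬x2 → x2) ∧ (x2 → ¬x2)) ∨ x4) ∨ ¬x3
⇔ ¬(¬x2 ∨ ¬((¬¬x2 ∨ x2) ∧ (x2 → ¬x2)) ∨ x4) ∨ ¬x3
⇔ ¬(¬x2 ∨ ¬((¬¬x2 ∨ x2) ∧ (¬x2 ∨ ¬x2)) ∨ x4) ∨ ¬x3
⇔ (¬¬x2 ∧ ¬¬((¬¬x2 ∨ x2) ∧ (¬x2 ∨ ¬x2)) ∧ ¬x4) ∨ ¬x3
⇔ (x2 ∧ ¬¬((¬¬x2 ∨ x2) ∧ (¬x2 ∨ ¬x2)) ∧ ¬x4) ∨ ¬x3
⇔ (x2 ∧ (¬¬x2 ∨ x2) ∧ (¬x2 ∨ ¬x2) ∧ ¬x4) ∨ ¬x3
⇔ (x2 ∧ (x2 ∨ x2) ∧ (¬x2 ∨ ¬x2) ∧ ¬x4) ∨ ¬x3
⇔ (x2 ∨ ¬x3) ∧ (x2 ∨ x2 ∨ ¬x3) ∧ (¬x2 ∨ ¬x2 ∨ ¬x3) ∧ (¬x4 ∨ ¬x3)
⇔ (x2 ∨ ¬x3) ∧ (¬x2 ∨ ¬x3) ∧ (¬x4 ∨ ¬x3)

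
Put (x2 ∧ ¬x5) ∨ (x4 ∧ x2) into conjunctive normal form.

(x2 ∧ ¬x5) ∨ (x4 ∧ x2)
= (x2 ∨ x4) ∧ (x2 ∨ x2) ∧ (¬x5 ∨ x4) ∧ (¬x5 ∨ x2)   (distribute ∨ over ∧)
= x2 ∧ (¬x5 ∨ x4)   (simplify)

x2 ∧ (¬x5 ∨ x4)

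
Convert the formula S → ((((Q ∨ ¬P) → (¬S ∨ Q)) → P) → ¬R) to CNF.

(¬S ∨ P ∨ Q ∨ ¬R) ∧ (¬S ∨ ¬P ∨ ¬R)

S → ((((Q ∨ ¬P) → (¬S ∨ Q)) → P) → ¬R)
≡ ¬S ∨ ((((Q ∨ ¬P) → (¬S ∨ Q)) → P) → ¬R)   [eliminate →]
≡ ¬S ∨ ¬(((Q ∨ ¬P) → (¬S ∨ Q)) → P) ∨ ¬R   [eliminate →]
≡ ¬S ∨ ¬(¬((Q ∨ ¬P) → (¬S ∨ Q)) ∨ P) ∨ ¬R   [eliminate →]
≡ ¬S ∨ ¬(¬(¬(Q ∨ ¬P) ∨ ¬S ∨ Q) ∨ P) ∨ ¬R   [eliminate →]
≡ ¬S ∨ (¬¬(¬(Q ∨ ¬P) ∨ ¬S ∨ Q) ∧ ¬P) ∨ ¬R   [De Morgan]
≡ ¬S ∨ ((¬(Q ∨ ¬P) ∨ ¬S ∨ Q) ∧ ¬P) ∨ ¬R   [double negation]
≡ ¬S ∨ (((¬Q ∧ ¬¬P) ∨ ¬S ∨ Q) ∧ ¬P) ∨ ¬R   [De Morgan]
≡ ¬S ∨ (((¬Q ∧ P) ∨ ¬S ∨ Q) ∧ ¬P) ∨ ¬R   [double negation]
≡ (¬S ∨ ¬Q ∨ ¬S ∨ Q ∨ ¬R) ∧ (¬S ∨ P ∨ ¬S ∨ Q ∨ ¬R) ∧ (¬S ∨ ¬P ∨ ¬R)   [distribute ∨ over ∧]
≡ (¬S ∨ P ∨ Q ∨ ¬R) ∧ (¬S ∨ ¬P ∨ ¬R)   [simplify]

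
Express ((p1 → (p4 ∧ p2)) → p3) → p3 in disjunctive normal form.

((p1 → (p4 ∧ p2)) → p3) → p3
= ¬((p1 → (p4 ∧ p2)) → p3) ∨ p3   — eliminate →
= ¬(¬(p1 → (p4 ∧ p2)) ∨ p3) ∨ p3   — eliminate →
= ¬(¬(¬p1 ∨ (p4 ∧ p2)) ∨ p3) ∨ p3   — eliminate →
= (¬¬(¬p1 ∨ (p4 ∧ p2)) ∧ ¬p3) ∨ p3   — De Morgan
= ((¬p1 ∨ (p4 ∧ p2)) ∧ ¬p3) ∨ p3   — double negation
= (¬p1 ∧ ¬p3) ∨ (p4 ∧ p2 ∧ ¬p3) ∨ p3   — distribute ∧ over ∨

(¬p1 ∧ ¬p3) ∨ (p4 ∧ p2 ∧ ¬p3) ∨ p3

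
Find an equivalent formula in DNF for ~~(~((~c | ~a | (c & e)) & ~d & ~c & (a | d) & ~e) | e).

d | c | (~a & ~d) | e

~~(~((~c | ~a | (c & e)) & ~d & ~c & (a | d) & ~e) | e)
≡ ~((~c | ~a | (c & e)) & ~d & ~c & (a | d) & ~e) | e   [double negation]
≡ ~(~c | ~a | (c & e)) | ~~d | ~~c | ~(a | d) | ~~e | e   [De Morgan]
≡ (~~c & ~~a & ~(c & e)) | ~~d | ~~c | ~(a | d) | ~~e | e   [De Morgan]
≡ (c & ~~a & ~(c & e)) | ~~d | ~~c | ~(a | d) | ~~e | e   [double negation]
≡ (c & a & ~(c & e)) | ~~d | ~~c | ~(a | d) | ~~e | e   [double negation]
≡ (c & a & (~c | ~e)) | ~~d | ~~c | ~(a | d) | ~~e | e   [De Morgan]
≡ (c & a & (~c | ~e)) | d | ~~c | ~(a | d) | ~~e | e   [double negation]
≡ (c & a & (~c | ~e)) | d | c | ~(a | d) | ~~e | e   [double negation]
≡ (c & a & (~c | ~e)) | d | c | (~a & ~d) | ~~e | e   [De Morgan]
≡ (c & a & (~c | ~e)) | d | c | (~a & ~d) | e | e   [double negation]
≡ (c & a & ~c) | (c & a & ~e) | d | c | (~a & ~d) | e | e   [distribute & over |]
≡ d | c | (~a & ~d) | e   [simplify]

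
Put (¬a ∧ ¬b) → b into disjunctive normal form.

a ∨ b

(¬a ∧ ¬b) → b
= ¬(¬a ∧ ¬b) ∨ b   [eliminate →]
= ¬¬a ∨ ¬¬b ∨ b   [De Morgan]
= a ∨ ¬¬b ∨ b   [double negation]
= a ∨ b ∨ b   [double negation]
= a ∨ b   [simplify]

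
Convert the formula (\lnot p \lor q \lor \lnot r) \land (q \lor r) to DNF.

(\lnot p \lor q \lor \lnot r) \land (q \lor r)
= (\lnot p \land q) \lor (\lnot p \land r) \lor (q \land q) \lor (q \land r) \lor (\lnot r \land q) \lor (\lnot r \land r)   [distribute \land over \lor]
= (\lnot p \land r) \lor q   [simplify]

(\lnot p \land r) \lor q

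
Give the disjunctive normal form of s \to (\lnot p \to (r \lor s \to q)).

\lnot s \lor p \lor q

s \to (\lnot p \to (r \lor s \to q))
⇔ \lnot s \lor (\lnot p \to (r \lor s \to q))   [eliminate \to]
⇔ \lnot s \lor \lnot \lnot p \lor (r \lor s \to q)   [eliminate \to]
⇔ \lnot s \lor \lnot \lnot p \lor \lnot (r \lor s) \lor q   [eliminate \to]
⇔ \lnot s \lor p \lor \lnot (r \lor s) \lor q   [double negation]
⇔ \lnot s \lor p \lor \lnot r \land \lnot s \lor q   [De Morgan]
⇔ \lnot s \lor p \lor q   [simplify]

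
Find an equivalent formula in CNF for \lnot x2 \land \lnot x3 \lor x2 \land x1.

\lnot x2 \land \lnot x3 \lor x2 \land x1
≡ (\lnot x2 \lor x2) \land (\lnot x2 \lor x1) \land (\lnot x3 \lor x2) \land (\lnot x3 \lor x1)   [distribute \lor over \land]
≡ (\lnot x2 \lor x1) \land (\lnot x3 \lor x2) \land (\lnot x3 \lor x1)   [simplify]

(\lnot x2 \lor x1) \land (\lnot x3 \lor x2) \land (\lnot x3 \lor x1)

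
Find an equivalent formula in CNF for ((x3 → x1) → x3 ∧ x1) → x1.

((x3 → x1) → x3 ∧ x1) → x1
≡ ¬((x3 → x1) → x3 ∧ x1) ∨ x1   (eliminate →)
≡ ¬(¬(x3 → x1) ∨ x3 ∧ x1) ∨ x1   (eliminate →)
≡ ¬(¬(¬x3 ∨ x1) ∨ x3 ∧ x1) ∨ x1   (eliminate →)
≡ ¬¬(¬x3 ∨ x1) ∧ ¬(x3 ∧ x1) ∨ x1   (De Morgan)
≡ (¬x3 ∨ x1) ∧ ¬(x3 ∧ x1) ∨ x1   (double negation)
≡ (¬x3 ∨ x1) ∧ (¬x3 ∨ ¬x1) ∨ x1   (De Morgan)
≡ (¬x3 ∨ x1 ∨ x1) ∧ (¬x3 ∨ ¬x1 ∨ x1)   (distribute ∨ over ∧)
≡ ¬x3 ∨ x1   (simplify)

¬x3 ∨ x1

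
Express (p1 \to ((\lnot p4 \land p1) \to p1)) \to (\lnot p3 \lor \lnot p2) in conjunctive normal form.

(p1 \lor \lnot p3 \lor \lnot p2) \land (\lnot p4 \lor \lnot p3 \lor \lnot p2) \land (\lnot p1 \lor \lnot p3 \lor \lnot p2)

(p1 \to ((\lnot p4 \land p1) \to p1)) \to (\lnot p3 \lor \lnot p2)
⇔ \lnot (p1 \to ((\lnot p4 \land p1) \to p1)) \lor \lnot p3 \lor \lnot p2   — eliminate \to
⇔ \lnot (\lnot p1 \lor ((\lnot p4 \land p1) \to p1)) \lor \lnot p3 \lor \lnot p2   — eliminate \to
⇔ \lnot (\lnot p1 \lor \lnot (\lnot p4 \land p1) \lor p1) \lor \lnot p3 \lor \lnot p2   — eliminate \to
⇔ (\lnot \lnot p1 \land \lnot \lnot (\lnot p4 \land p1) \land \lnot p1) \lor \lnot p3 \lor \lnot p2   — De Morgan
⇔ (p1 \land \lnot \lnot (\lnot p4 \land p1) \land \lnot p1) \lor \lnot p3 \lor \lnot p2   — double negation
⇔ (p1 \land \lnot p4 \land p1 \land \lnot p1) \lor \lnot p3 \lor \lnot p2   — double negation
⇔ (p1 \lor \lnot p3 \lor \lnot p2) \land (\lnot p4 \lor \lnot p3 \lor \lnot p2) \land (p1 \lor \lnot p3 \lor \lnot p2) \land (\lnot p1 \lor \lnot p3 \lor \lnot p2)   — distribute \lor over \land
⇔ (p1 \lor \lnot p3 \lor \lnot p2) \land (\lnot p4 \lor \lnot p3 \lor \lnot p2) \land (\lnot p1 \lor \lnot p3 \lor \lnot p2)   — simplify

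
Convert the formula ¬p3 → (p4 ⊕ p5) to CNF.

(p3 ∨ p4 ∨ p5) ∧ (p3 ∨ ¬p4 ∨ ¬p5)

¬p3 → (p4 ⊕ p5)
⇔ ¬¬p3 ∨ (p4 ⊕ p5)   (eliminate →)
⇔ ¬¬p3 ∨ ((p4 ∨ p5) ∧ ¬(p4 ∧ p5))   (expand ⊕)
⇔ p3 ∨ ((p4 ∨ p5) ∧ ¬(p4 ∧ p5))   (double negation)
⇔ p3 ∨ ((p4 ∨ p5) ∧ (¬p4 ∨ ¬p5))   (De Morgan)
⇔ (p3 ∨ p4 ∨ p5) ∧ (p3 ∨ ¬p4 ∨ ¬p5)   (distribute ∨ over ∧)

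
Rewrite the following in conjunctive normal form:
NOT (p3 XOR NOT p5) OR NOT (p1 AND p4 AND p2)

(NOT p3 OR NOT p5 OR NOT p1 OR NOT p4 OR NOT p2) AND (p5 OR p3 OR NOT p1 OR NOT p4 OR NOT p2)

NOT (p3 XOR NOT p5) OR NOT (p1 AND p4 AND p2)
≡ NOT ((p3 OR NOT p5) AND NOT (p3 AND NOT p5)) OR NOT (p1 AND p4 AND p2)   [expand XOR]
≡ NOT (p3 OR NOT p5) OR NOT NOT (p3 AND NOT p5) OR NOT (p1 AND p4 AND p2)   [De Morgan]
≡ (NOT p3 AND NOT NOT p5) OR NOT NOT (p3 AND NOT p5) OR NOT (p1 AND p4 AND p2)   [De Morgan]
≡ (NOT p3 AND p5) OR NOT NOT (p3 AND NOT p5) OR NOT (p1 AND p4 AND p2)   [double negation]
≡ (NOT p3 AND p5) OR (p3 AND NOT p5) OR NOT (p1 AND p4 AND p2)   [double negation]
≡ (NOT p3 AND p5) OR (p3 AND NOT p5) OR NOT p1 OR NOT p4 OR NOT p2   [De Morgan]
≡ (NOT p3 OR p3 OR NOT p1 OR NOT p4 OR NOT p2) AND (NOT p3 OR NOT p5 OR NOT p1 OR NOT p4 OR NOT p2) AND (p5 OR p3 OR NOT p1 OR NOT p4 OR NOT p2) AND (p5 OR NOT p5 OR NOT p1 OR NOT p4 OR NOT p2)   [distribute OR over AND]
≡ (NOT p3 OR NOT p5 OR NOT p1 OR NOT p4 OR NOT p2) AND (p5 OR p3 OR NOT p1 OR NOT p4 OR NOT p2)   [simplify]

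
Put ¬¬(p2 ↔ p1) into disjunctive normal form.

¬¬(p2 ↔ p1)
= ¬¬((p2 → p1) ∧ (p1 → p2))
= ¬¬((¬p2 ∨ p1) ∧ (p1 → p2))
= ¬¬((¬p2 ∨ p1) ∧ (¬p1 ∨ p2))
= (¬p2 ∨ p1) ∧ (¬p1 ∨ p2)
= (¬p2 ∧ ¬p1) ∨ (¬p2 ∧ p2) ∨ (p1 ∧ ¬p1) ∨ (p1 ∧ p2)
= (¬p2 ∧ ¬p1) ∨ (p1 ∧ p2)

(¬p2 ∧ ¬p1) ∨ (p1 ∧ p2)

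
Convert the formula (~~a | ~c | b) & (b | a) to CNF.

(~~a | ~c | b) & (b | a)
≡ (a | ~c | b) & (b | a)   — double negation
≡ b | a   — simplify

b | a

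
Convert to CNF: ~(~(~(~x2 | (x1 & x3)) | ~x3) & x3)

(x2 | ~x3) & (~x1 | ~x3)

~(~(~(~x2 | (x1 & x3)) | ~x3) & x3)
= ~~(~(~x2 | (x1 & x3)) | ~x3) | ~x3   (De Morgan)
= ~(~x2 | (x1 & x3)) | ~x3 | ~x3   (double negation)
= (~~x2 & ~(x1 & x3)) | ~x3 | ~x3   (De Morgan)
= (x2 & ~(x1 & x3)) | ~x3 | ~x3   (double negation)
= (x2 & (~x1 | ~x3)) | ~x3 | ~x3   (De Morgan)
= (x2 | ~x3 | ~x3) & (~x1 | ~x3 | ~x3 | ~x3)   (distribute | over &)
= (x2 | ~x3) & (~x1 | ~x3)   (simplify)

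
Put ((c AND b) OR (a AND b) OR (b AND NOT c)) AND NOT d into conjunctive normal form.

b AND NOT d

((c AND b) OR (a AND b) OR (b AND NOT c)) AND NOT d
⇔ (c OR a OR b) AND (c OR a OR NOT c) AND (c OR b OR b) AND (c OR b OR NOT c) AND (b OR a OR b) AND (b OR a OR NOT c) AND (b OR b OR b) AND (b OR b OR NOT c) AND NOT d   [distribute OR over AND]
⇔ b AND NOT d   [simplify]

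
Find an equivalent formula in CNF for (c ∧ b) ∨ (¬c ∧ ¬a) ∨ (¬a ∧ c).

(c ∨ ¬a) ∧ (b ∨ ¬a)

(c ∧ b) ∨ (¬c ∧ ¬a) ∨ (¬a ∧ c)
= (c ∨ ¬c ∨ ¬a) ∧ (c ∨ ¬c ∨ c) ∧ (c ∨ ¬a ∨ ¬a) ∧ (c ∨ ¬a ∨ c) ∧ (b ∨ ¬c ∨ ¬a) ∧ (b ∨ ¬c ∨ c) ∧ (b ∨ ¬a ∨ ¬a) ∧ (b ∨ ¬a ∨ c)   — distribute ∨ over ∧
= (c ∨ ¬a) ∧ (b ∨ ¬a)   — simplify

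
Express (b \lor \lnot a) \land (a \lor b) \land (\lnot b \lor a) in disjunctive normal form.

(b \lor \lnot a) \land (a \lor b) \land (\lnot b \lor a)
⇔ b \land a \land \lnot b \lor b \land a \land a \lor b \land b \land \lnot b \lor b \land b \land a \lor \lnot a \land a \land \lnot b \lor \lnot a \land a \land a \lor \lnot a \land b \land \lnot b \lor \lnot a \land b \land a   [distribute \land over \lor]
⇔ b \land a   [simplify]

b \land a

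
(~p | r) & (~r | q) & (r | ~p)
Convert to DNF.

(~p & ~r) | (~p & q) | (r & q)

(~p | r) & (~r | q) & (r | ~p)
= (~p & ~r & r) | (~p & ~r & ~p) | (~p & q & r) | (~p & q & ~p) | (r & ~r & r) | (r & ~r & ~p) | (r & q & r) | (r & q & ~p)
= (~p & ~r) | (~p & q) | (r & q)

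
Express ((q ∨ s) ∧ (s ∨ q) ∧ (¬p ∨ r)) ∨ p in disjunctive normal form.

((q ∨ s) ∧ (s ∨ q) ∧ (¬p ∨ r)) ∨ p
≡ (q ∧ s ∧ ¬p) ∨ (q ∧ s ∧ r) ∨ (q ∧ q ∧ ¬p) ∨ (q ∧ q ∧ r) ∨ (s ∧ s ∧ ¬p) ∨ (s ∧ s ∧ r) ∨ (s ∧ q ∧ ¬p) ∨ (s ∧ q ∧ r) ∨ p   (distribute ∧ over ∨)
≡ (q ∧ ¬p) ∨ (q ∧ r) ∨ (s ∧ ¬p) ∨ (s ∧ r) ∨ p   (simplify)

(q ∧ ¬p) ∨ (q ∧ r) ∨ (s ∧ ¬p) ∨ (s ∧ r) ∨ p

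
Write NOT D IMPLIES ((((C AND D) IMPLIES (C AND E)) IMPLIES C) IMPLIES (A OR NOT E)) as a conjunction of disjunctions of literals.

D OR NOT C OR A OR NOT E

NOT D IMPLIES ((((C AND D) IMPLIES (C AND E)) IMPLIES C) IMPLIES (A OR NOT E))
= NOT NOT D OR ((((C AND D) IMPLIES (C AND E)) IMPLIES C) IMPLIES (A OR NOT E))   [eliminate IMPLIES]
= NOT NOT D OR NOT (((C AND D) IMPLIES (C AND E)) IMPLIES C) OR A OR NOT E   [eliminate IMPLIES]
= NOT NOT D OR NOT (NOT ((C AND D) IMPLIES (C AND E)) OR C) OR A OR NOT E   [eliminate IMPLIES]
= NOT NOT D OR NOT (NOT (NOT (C AND D) OR (C AND E)) OR C) OR A OR NOT E   [eliminate IMPLIES]
= D OR NOT (NOT (NOT (C AND D) OR (C AND E)) OR C) OR A OR NOT E   [double negation]
= D OR (NOT NOT (NOT (C AND D) OR (C AND E)) AND NOT C) OR A OR NOT E   [De Morgan]
= D OR ((NOT (C AND D) OR (C AND E)) AND NOT C) OR A OR NOT E   [double negation]
= D OR ((NOT C OR NOT D OR (C AND E)) AND NOT C) OR A OR NOT E   [De Morgan]
= (D OR NOT C OR NOT D OR C OR A OR NOT E) AND (D OR NOT C OR NOT D OR E OR A OR NOT E) AND (D OR NOT C OR A OR NOT E)   [distribute OR over AND]
= D OR NOT C OR A OR NOT E   [simplify]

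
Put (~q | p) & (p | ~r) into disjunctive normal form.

(~q | p) & (p | ~r)
≡ (~q & p) | (~q & ~r) | (p & p) | (p & ~r)   — distribute & over |
≡ (~q & ~r) | p   — simplify

(~q & ~r) | p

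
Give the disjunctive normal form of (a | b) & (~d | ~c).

(a & ~d) | (a & ~c) | (b & ~d) | (b & ~c)

(a | b) & (~d | ~c)
≡ (a & ~d) | (a & ~c) | (b & ~d) | (b & ~c)   [distribute & over |]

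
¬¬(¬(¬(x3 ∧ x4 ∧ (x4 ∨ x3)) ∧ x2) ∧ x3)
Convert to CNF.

(x4 ∨ ¬x2) ∧ x3

¬¬(¬(¬(x3 ∧ x4 ∧ (x4 ∨ x3)) ∧ x2) ∧ x3)
= ¬(¬(x3 ∧ x4 ∧ (x4 ∨ x3)) ∧ x2) ∧ x3
= (¬¬(x3 ∧ x4 ∧ (x4 ∨ x3)) ∨ ¬x2) ∧ x3
= ((x3 ∧ x4 ∧ (x4 ∨ x3)) ∨ ¬x2) ∧ x3
= (x3 ∨ ¬x2) ∧ (x4 ∨ ¬x2) ∧ (x4 ∨ x3 ∨ ¬x2) ∧ x3
= (x4 ∨ ¬x2) ∧ x3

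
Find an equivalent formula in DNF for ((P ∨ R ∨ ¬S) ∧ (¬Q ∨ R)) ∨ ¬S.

(P ∧ ¬Q) ∨ R ∨ ¬S

((P ∨ R ∨ ¬S) ∧ (¬Q ∨ R)) ∨ ¬S
⇔ (P ∧ ¬Q) ∨ (P ∧ R) ∨ (R ∧ ¬Q) ∨ (R ∧ R) ∨ (¬S ∧ ¬Q) ∨ (¬S ∧ R) ∨ ¬S   [distribute ∧ over ∨]
⇔ (P ∧ ¬Q) ∨ R ∨ ¬S   [simplify]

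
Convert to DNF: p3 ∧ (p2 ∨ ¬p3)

p3 ∧ p2

p3 ∧ (p2 ∨ ¬p3)
= (p3 ∧ p2) ∨ (p3 ∧ ¬p3)   (distribute ∧ over ∨)
= p3 ∧ p2   (simplify)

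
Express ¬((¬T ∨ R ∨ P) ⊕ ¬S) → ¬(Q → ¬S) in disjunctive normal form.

(¬T ∧ S) ∨ (R ∧ S) ∨ (P ∧ S) ∨ (T ∧ ¬R ∧ ¬P ∧ ¬S) ∨ (Q ∧ S)

¬((¬T ∨ R ∨ P) ⊕ ¬S) → ¬(Q → ¬S)
= ¬¬((¬T ∨ R ∨ P) ⊕ ¬S) ∨ ¬(Q → ¬S)   [eliminate →]
= ¬¬(((¬T ∨ R ∨ P) ∧ ¬¬S) ∨ (¬(¬T ∨ R ∨ P) ∧ ¬S)) ∨ ¬(Q → ¬S)   [expand ⊕]
= ¬¬(((¬T ∨ R ∨ P) ∧ ¬¬S) ∨ (¬(¬T ∨ R ∨ P) ∧ ¬S)) ∨ ¬(¬Q ∨ ¬S)   [eliminate →]
= ((¬T ∨ R ∨ P) ∧ ¬¬S) ∨ (¬(¬T ∨ R ∨ P) ∧ ¬S) ∨ ¬(¬Q ∨ ¬S)   [double negation]
= ((¬T ∨ R ∨ P) ∧ S) ∨ (¬(¬T ∨ R ∨ P) ∧ ¬S) ∨ ¬(¬Q ∨ ¬S)   [double negation]
= ((¬T ∨ R ∨ P) ∧ S) ∨ (¬¬T ∧ ¬R ∧ ¬P ∧ ¬S) ∨ ¬(¬Q ∨ ¬S)   [De Morgan]
= ((¬T ∨ R ∨ P) ∧ S) ∨ (T ∧ ¬R ∧ ¬P ∧ ¬S) ∨ ¬(¬Q ∨ ¬S)   [double negation]
= ((¬T ∨ R ∨ P) ∧ S) ∨ (T ∧ ¬R ∧ ¬P ∧ ¬S) ∨ (¬¬Q ∧ ¬¬S)   [De Morgan]
= ((¬T ∨ R ∨ P) ∧ S) ∨ (T ∧ ¬R ∧ ¬P ∧ ¬S) ∨ (Q ∧ ¬¬S)   [double negation]
= ((¬T ∨ R ∨ P) ∧ S) ∨ (T ∧ ¬R ∧ ¬P ∧ ¬S) ∨ (Q ∧ S)   [double negation]
= (¬T ∧ S) ∨ (R ∧ S) ∨ (P ∧ S) ∨ (T ∧ ¬R ∧ ¬P ∧ ¬S) ∨ (Q ∧ S)   [distribute ∧ over ∨]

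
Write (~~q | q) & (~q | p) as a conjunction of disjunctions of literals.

(~~q | q) & (~q | p)
≡ (q | q) & (~q | p)   — double negation
≡ q & (~q | p)   — simplify

q & (~q | p)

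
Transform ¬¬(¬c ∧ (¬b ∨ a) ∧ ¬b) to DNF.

¬¬(¬c ∧ (¬b ∨ a) ∧ ¬b)
≡ ¬c ∧ (¬b ∨ a) ∧ ¬b   — double negation
≡ (¬c ∧ ¬b ∧ ¬b) ∨ (¬c ∧ a ∧ ¬b)   — distribute ∧ over ∨
≡ ¬c ∧ ¬b   — simplify

¬c ∧ ¬b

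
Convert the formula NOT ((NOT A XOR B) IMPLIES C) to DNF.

NOT ((NOT A XOR B) IMPLIES C)
⇔ NOT (NOT (NOT A XOR B) OR C)   (eliminate IMPLIES)
⇔ NOT (NOT ((NOT A AND NOT B) OR (NOT NOT A AND B)) OR C)   (expand XOR)
⇔ NOT NOT ((NOT A AND NOT B) OR (NOT NOT A AND B)) AND NOT C   (De Morgan)
⇔ ((NOT A AND NOT B) OR (NOT NOT A AND B)) AND NOT C   (double negation)
⇔ ((NOT A AND NOT B) OR (A AND B)) AND NOT C   (double negation)
⇔ (NOT A AND NOT B AND NOT C) OR (A AND B AND NOT C)   (distribute AND over OR)

(NOT A AND NOT B AND NOT C) OR (A AND B AND NOT C)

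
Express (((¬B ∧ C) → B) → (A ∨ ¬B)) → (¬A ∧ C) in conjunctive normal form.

(((¬B ∧ C) → B) → (A ∨ ¬B)) → (¬A ∧ C)
≡ ¬(((¬B ∧ C) → B) → (A ∨ ¬B)) ∨ (¬A ∧ C)   [eliminate →]
≡ ¬(¬((¬B ∧ C) → B) ∨ A ∨ ¬B) ∨ (¬A ∧ C)   [eliminate →]
≡ ¬(¬(¬(¬B ∧ C) ∨ B) ∨ A ∨ ¬B) ∨ (¬A ∧ C)   [eliminate →]
≡ (¬¬(¬(¬B ∧ C) ∨ B) ∧ ¬A ∧ ¬¬B) ∨ (¬A ∧ C)   [De Morgan]
≡ ((¬(¬B ∧ C) ∨ B) ∧ ¬A ∧ ¬¬B) ∨ (¬A ∧ C)   [double negation]
≡ ((¬¬B ∨ ¬C ∨ B) ∧ ¬A ∧ ¬¬B) ∨ (¬A ∧ C)   [De Morgan]
≡ ((B ∨ ¬C ∨ B) ∧ ¬A ∧ ¬¬B) ∨ (¬A ∧ C)   [double negation]
≡ ((B ∨ ¬C ∨ B) ∧ ¬A ∧ B) ∨ (¬A ∧ C)   [double negation]
≡ (B ∨ ¬C ∨ B ∨ ¬A) ∧ (B ∨ ¬C ∨ B ∨ C) ∧ (¬A ∨ ¬A) ∧ (¬A ∨ C) ∧ (B ∨ ¬A) ∧ (B ∨ C)   [distribute ∨ over ∧]
≡ ¬A ∧ (B ∨ C)   [simplify]

¬A ∧ (B ∨ C)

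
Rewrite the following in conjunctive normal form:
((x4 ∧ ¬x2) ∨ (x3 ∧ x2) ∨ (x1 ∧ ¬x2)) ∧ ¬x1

(x4 ∨ x3 ∨ x1) ∧ (x4 ∨ x2 ∨ x1) ∧ (¬x2 ∨ x3) ∧ ¬x1

((x4 ∧ ¬x2) ∨ (x3 ∧ x2) ∨ (x1 ∧ ¬x2)) ∧ ¬x1
= (x4 ∨ x3 ∨ x1) ∧ (x4 ∨ x3 ∨ ¬x2) ∧ (x4 ∨ x2 ∨ x1) ∧ (x4 ∨ x2 ∨ ¬x2) ∧ (¬x2 ∨ x3 ∨ x1) ∧ (¬x2 ∨ x3 ∨ ¬x2) ∧ (¬x2 ∨ x2 ∨ x1) ∧ (¬x2 ∨ x2 ∨ ¬x2) ∧ ¬x1   — distribute ∨ over ∧
= (x4 ∨ x3 ∨ x1) ∧ (x4 ∨ x2 ∨ x1) ∧ (¬x2 ∨ x3) ∧ ¬x1   — simplify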